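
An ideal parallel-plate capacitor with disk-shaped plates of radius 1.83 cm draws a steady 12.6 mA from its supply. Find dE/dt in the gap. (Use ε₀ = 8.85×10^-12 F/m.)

The displacement current between the plates equals the conduction current, I_d = 12.6 mA.
Since I_d = ε₀ A dE/dt, dE/dt = I_d/(ε₀A) = (0.0126)/((8.85×10^-12)(1.052×10^-3)) = 1.35×10^12 V/(m·s).

1.35×10^12 V/(m·s)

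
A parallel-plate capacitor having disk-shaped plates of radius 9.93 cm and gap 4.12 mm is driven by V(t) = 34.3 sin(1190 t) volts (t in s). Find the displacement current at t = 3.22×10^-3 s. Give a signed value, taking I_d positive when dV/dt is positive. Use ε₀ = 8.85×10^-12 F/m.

C = ε₀A/d = (8.85×10^-12)(0.03098)/(4.12×10^-3) = 6.655×10^-11 F. dV/dt = V₀ω·cos(ωt); at ωt = 3.8318 rad this factor is -0.7711.
I_d = C dV/dt = (6.655×10^-11)(34.3)(1190)(-0.7711) = -2.09×10^-6 A.

-2.09×10^-6 A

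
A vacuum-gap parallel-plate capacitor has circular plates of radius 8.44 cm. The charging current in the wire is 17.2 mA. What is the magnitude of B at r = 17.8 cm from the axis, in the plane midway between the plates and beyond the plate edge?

By continuity the displacement current in the gap matches the conduction current: I_d = 0.0172 A.
Outside the plates the loop encloses all of I_d, so B·2πr = μ₀ I_d and B = 1.93×10^-8 T.

1.93×10^-8 T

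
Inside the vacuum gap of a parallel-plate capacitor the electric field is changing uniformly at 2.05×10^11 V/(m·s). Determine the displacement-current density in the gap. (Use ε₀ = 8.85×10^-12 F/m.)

1.81 A/m²

The displacement-current density is ε₀ ∂E/∂t = (8.85×10^-12)(2.05×10^11) = 1.81 A/m².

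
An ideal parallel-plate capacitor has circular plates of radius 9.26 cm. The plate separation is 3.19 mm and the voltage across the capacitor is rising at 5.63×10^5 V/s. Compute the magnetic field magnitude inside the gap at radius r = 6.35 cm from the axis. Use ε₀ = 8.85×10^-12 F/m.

6.23×10^-11 T

With E = V/d, dE/dt = 1.765×10^8 V/(m·s) and πR² = 0.02694 m², giving I_d = ε₀ πR² dE/dt = 4.208×10^-5 A.
An Ampèrian loop of radius r encloses a fraction (r/R)² of I_d. Then B·2πr = μ₀ I_d (r/R)², giving B = μ₀ I_d r/(2πR²) = 6.23×10^-11 T.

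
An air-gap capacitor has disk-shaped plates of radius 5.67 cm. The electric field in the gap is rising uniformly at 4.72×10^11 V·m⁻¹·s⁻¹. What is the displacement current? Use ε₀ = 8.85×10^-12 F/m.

0.0422 A

I_d = ε₀ A (dE/dt) = (8.85×10^-12)(0.01010 m²)(4.72×10^11) = 0.0422 A.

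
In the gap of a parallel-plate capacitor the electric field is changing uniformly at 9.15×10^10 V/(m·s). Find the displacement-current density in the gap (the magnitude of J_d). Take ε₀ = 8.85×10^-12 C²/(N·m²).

0.810 A/m²

The displacement-current density is ε₀ ∂E/∂t = (8.85×10^-12)(9.15×10^10) = 0.810 A/m².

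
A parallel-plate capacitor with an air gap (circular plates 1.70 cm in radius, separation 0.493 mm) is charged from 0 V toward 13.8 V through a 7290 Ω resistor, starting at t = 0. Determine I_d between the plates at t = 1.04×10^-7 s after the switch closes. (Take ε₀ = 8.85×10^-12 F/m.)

With C = ε₀A/d = (8.85×10^-12)(9.079×10^-4)/(4.93×10^-4) = 1.630×10^-11 F, the time constant is τ = RC = 1.188×10^-7 s, so t/τ = 0.8754 and e^(−t/τ) = 0.4167.
I_d = I_cond = (V₀/R) e^(−t/τ) = (1.893×10^-3)(0.4167) = 7.89×10^-4 A.

7.89×10^-4 A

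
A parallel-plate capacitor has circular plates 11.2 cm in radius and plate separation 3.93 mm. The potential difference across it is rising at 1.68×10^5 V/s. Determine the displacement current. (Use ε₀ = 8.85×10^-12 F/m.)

C = ε₀A/d = (8.85×10^-12)(0.03941)/(3.93×10^-3) = 8.875×10^-11 F.
I_d = C dV/dt = (8.875×10^-11)(1.68×10^5) = 1.49×10^-5 A.

1.49×10^-5 A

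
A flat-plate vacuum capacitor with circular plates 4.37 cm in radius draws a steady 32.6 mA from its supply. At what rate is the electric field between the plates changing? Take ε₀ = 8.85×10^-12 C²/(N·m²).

The displacement current between the plates equals the conduction current, I_d = 32.6 mA.
Then dE/dt = I_d/(ε₀A) = 6.14×10^11 V/(m·s).

6.14×10^11 V/(m·s)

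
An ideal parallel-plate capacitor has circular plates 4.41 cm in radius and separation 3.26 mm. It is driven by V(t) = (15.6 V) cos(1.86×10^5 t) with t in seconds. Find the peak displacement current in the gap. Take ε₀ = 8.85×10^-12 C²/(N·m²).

4.81×10^-5 A

(dE/dt)_max = V₀ω/d = 8.901×10^8 V/(m·s); ω = 1.86×10^5 rad/s.
I_d,max = ε₀ A (dE/dt)_max = (8.85×10^-12)(6.110×10^-3)(8.901×10^8) = 4.81×10^-5 A.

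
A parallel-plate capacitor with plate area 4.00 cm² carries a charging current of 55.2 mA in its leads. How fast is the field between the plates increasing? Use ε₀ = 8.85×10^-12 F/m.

1.56×10^13 V/(m·s)

Charge continuity gives I_d = I = 0.0552 A between the plates.
Then dE/dt = I_d/(ε₀A) = 1.56×10^13 V/(m·s).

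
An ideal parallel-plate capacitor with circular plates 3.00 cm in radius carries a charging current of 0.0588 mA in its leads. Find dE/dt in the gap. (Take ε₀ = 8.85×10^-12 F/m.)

2.35×10^9 V/(m·s)

By continuity, I_d in the gap equals the 0.0588 mA flowing in the wire.
Since I_d = ε₀ A dE/dt, dE/dt = I_d/(ε₀A) = (5.88×10^-5)/((8.85×10^-12)(2.827×10^-3)) = 2.35×10^9 V/(m·s).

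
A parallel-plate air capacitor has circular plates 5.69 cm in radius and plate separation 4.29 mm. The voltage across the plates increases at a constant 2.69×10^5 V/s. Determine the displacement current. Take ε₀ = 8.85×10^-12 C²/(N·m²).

5.64×10^-6 A

The displacement current equals the charging current C dV/dt. With C = ε₀A/d = (8.85×10^-12)(0.01017)/(4.29×10^-3) = 2.098×10^-11 F, I_d = (2.098×10^-11)(2.69×10^5) = 5.64×10^-6 A.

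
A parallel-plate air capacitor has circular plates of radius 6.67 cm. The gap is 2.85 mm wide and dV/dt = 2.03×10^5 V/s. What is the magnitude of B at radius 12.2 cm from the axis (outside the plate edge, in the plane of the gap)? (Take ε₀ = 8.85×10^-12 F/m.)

dE/dt = (dV/dt)/d = 7.123×10^7 V/(m·s); I_d = ε₀(πR²)(dE/dt) = (8.85×10^-12)(0.01398)(7.123×10^7) = 8.813×10^-6 A.
Outside the plates the loop encloses all of I_d, so B·2πr = μ₀ I_d and B = 1.44×10^-11 T.

1.44×10^-11 T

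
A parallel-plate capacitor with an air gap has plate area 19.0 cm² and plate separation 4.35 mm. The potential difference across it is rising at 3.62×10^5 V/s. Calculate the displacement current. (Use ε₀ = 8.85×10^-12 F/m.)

1.40×10^-6 A

C = ε₀A/d = (8.85×10^-12)(1.90×10^-3)/(4.35×10^-3) = 3.866×10^-12 F.
I_d = C dV/dt = (3.866×10^-12)(3.62×10^5) = 1.40×10^-6 A.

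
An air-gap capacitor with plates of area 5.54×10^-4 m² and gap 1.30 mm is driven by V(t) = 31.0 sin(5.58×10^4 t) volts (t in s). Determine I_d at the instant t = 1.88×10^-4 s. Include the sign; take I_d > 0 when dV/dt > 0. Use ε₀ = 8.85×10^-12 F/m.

-3.16×10^-6 A

dV/dt = (31.0)(5.58×10^4)·cos(10.4904) = -8.372×10^5 V/s.
I_d = C dV/dt with C = ε₀A/d = (8.85×10^-12)(5.54×10^-4)/(1.30×10^-3) = 3.771×10^-12 F, so I_d = (3.771×10^-12)(-8.372×10^5) = -3.16×10^-6 A.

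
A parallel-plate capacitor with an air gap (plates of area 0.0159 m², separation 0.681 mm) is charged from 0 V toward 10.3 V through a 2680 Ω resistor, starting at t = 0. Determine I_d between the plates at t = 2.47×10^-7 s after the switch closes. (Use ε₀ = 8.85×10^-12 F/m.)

C = ε₀A/d = (8.85×10^-12)(0.0159)/(6.81×10^-4) = 2.066×10^-10 F, so τ = RC = 5.537×10^-7 s.
The conduction current is I(t) = (V₀/R) e^(−t/τ), and the displacement current between the plates equals it.
t/τ = 0.4461; I_d = (10.3/2680) · e^(−0.4461) = (3.843×10^-3)(0.6401) = 2.46×10^-3 A.

2.46×10^-3 A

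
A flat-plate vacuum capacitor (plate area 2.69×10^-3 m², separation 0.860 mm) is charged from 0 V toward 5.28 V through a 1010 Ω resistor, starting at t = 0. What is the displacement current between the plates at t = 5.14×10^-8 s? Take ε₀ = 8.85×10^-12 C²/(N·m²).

C = ε₀A/d = (8.85×10^-12)(2.69×10^-3)/(8.60×10^-4) = 2.768×10^-11 F, so τ = RC = 2.796×10^-8 s.
The conduction current is I(t) = (V₀/R) e^(−t/τ), and the displacement current between the plates equals it.
t/τ = 1.838; I_d = (5.28/1010) · e^(−1.838) = (5.228×10^-3)(0.1591) = 8.32×10^-4 A.

8.32×10^-4 A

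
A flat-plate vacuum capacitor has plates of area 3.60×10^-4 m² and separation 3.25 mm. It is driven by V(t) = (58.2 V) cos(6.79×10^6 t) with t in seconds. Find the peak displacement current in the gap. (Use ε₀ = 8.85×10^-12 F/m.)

3.87×10^-4 A

The displacement current equals the conduction current C dV/dt, which peaks at C V₀ ω.
With C = ε₀A/d = (8.85×10^-12)(3.60×10^-4)/(3.25×10^-3) = 9.803×10^-13 F and ω = 6.79×10^6 rad/s, I_d,max = (9.803×10^-13)(58.2)(6.79×10^6) = 3.87×10^-4 A.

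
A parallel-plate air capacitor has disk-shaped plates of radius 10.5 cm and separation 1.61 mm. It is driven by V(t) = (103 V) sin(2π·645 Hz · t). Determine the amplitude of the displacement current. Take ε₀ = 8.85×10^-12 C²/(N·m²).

7.95×10^-5 A

(dE/dt)_max = V₀ω/d = 2.593×10^8 V/(m·s); ω = 2πf = 4053 rad/s.
I_d,max = ε₀ A (dE/dt)_max = (8.85×10^-12)(0.03464)(2.593×10^8) = 7.95×10^-5 A.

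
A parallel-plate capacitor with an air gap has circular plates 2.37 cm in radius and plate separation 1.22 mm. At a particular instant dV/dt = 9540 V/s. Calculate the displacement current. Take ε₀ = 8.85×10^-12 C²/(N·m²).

C = ε₀A/d = (8.85×10^-12)(1.765×10^-3)/(1.22×10^-3) = 1.280×10^-11 F.
I_d = C dV/dt = (1.280×10^-11)(9540) = 1.22×10^-7 A.

1.22×10^-7 A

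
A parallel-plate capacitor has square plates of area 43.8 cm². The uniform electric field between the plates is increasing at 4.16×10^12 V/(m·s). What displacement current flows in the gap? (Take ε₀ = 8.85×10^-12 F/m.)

I_d = ε₀ A (dE/dt) = (8.85×10^-12)(4.38×10^-3 m²)(4.16×10^12) = 0.161 A.

0.161 A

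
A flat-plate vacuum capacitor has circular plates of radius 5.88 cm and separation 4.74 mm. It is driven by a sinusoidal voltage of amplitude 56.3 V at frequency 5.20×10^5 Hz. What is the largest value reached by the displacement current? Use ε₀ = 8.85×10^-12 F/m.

3.73×10^-3 A

(dE/dt)_max = V₀ω/d = 3.880×10^10 V/(m·s); ω = 2πf = 3.267×10^6 rad/s.
I_d,max = ε₀ A (dE/dt)_max = (8.85×10^-12)(0.01086)(3.880×10^10) = 3.73×10^-3 A.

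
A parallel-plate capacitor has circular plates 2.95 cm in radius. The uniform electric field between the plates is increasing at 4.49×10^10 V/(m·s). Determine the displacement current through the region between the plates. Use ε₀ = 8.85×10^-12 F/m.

I_d = ε₀ A (dE/dt) = (8.85×10^-12)(2.734×10^-3 m²)(4.49×10^10) = 1.09×10^-3 A.

1.09×10^-3 A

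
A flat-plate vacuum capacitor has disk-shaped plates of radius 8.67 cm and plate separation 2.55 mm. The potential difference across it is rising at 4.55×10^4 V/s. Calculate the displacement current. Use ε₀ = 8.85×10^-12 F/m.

3.73×10^-6 A

The field between the plates is E = V/d, so dE/dt = (4.55×10^4)/(2.55×10^-3 m) = 1.784×10^7 V/(m·s).
I_d = ε₀ A (dE/dt) = (8.85×10^-12)(0.02362)(1.784×10^7) = 3.73×10^-6 A.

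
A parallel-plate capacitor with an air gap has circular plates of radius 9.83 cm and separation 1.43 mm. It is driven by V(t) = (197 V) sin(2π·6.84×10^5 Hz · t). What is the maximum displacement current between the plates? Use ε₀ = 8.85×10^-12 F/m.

0.159 A

(dE/dt)_max = V₀ω/d = 5.921×10^11 V/(m·s); ω = 2πf = 4.298×10^6 rad/s.
I_d,max = ε₀ A (dE/dt)_max = (8.85×10^-12)(0.03036)(5.921×10^11) = 0.159 A.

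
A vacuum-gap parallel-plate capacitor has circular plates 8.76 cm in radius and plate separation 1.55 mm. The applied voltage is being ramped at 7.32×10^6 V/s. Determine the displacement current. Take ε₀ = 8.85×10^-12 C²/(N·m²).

The displacement current equals the charging current C dV/dt. With C = ε₀A/d = (8.85×10^-12)(0.02411)/(1.55×10^-3) = 1.377×10^-10 F, I_d = (1.377×10^-10)(7.32×10^6) = 1.01×10^-3 A.

1.01×10^-3 A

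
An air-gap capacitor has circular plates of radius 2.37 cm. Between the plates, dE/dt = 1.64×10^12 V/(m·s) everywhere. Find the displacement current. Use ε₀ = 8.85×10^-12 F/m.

With a uniform field, Φ_E = EA, so I_d = ε₀ A dE/dt = 0.0256 A.

0.0256 A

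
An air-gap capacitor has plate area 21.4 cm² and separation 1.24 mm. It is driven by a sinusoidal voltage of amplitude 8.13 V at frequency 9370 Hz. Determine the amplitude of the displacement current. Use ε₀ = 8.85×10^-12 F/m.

7.31×10^-6 A

(dE/dt)_max = V₀ω/d = 3.860×10^8 V/(m·s); ω = 2πf = 5.887×10^4 rad/s.
I_d,max = ε₀ A (dE/dt)_max = (8.85×10^-12)(2.14×10^-3)(3.860×10^8) = 7.31×10^-6 A.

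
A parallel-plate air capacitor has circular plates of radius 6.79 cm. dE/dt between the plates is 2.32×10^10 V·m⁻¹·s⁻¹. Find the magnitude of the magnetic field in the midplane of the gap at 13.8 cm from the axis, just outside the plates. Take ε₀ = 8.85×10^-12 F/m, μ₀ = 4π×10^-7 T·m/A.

Total displacement current: I_d = ε₀(πR²)(dE/dt) = (8.85×10^-12)(0.01448)(2.32×10^10) = 2.973×10^-3 A.
For r ≥ R the full I_d is enclosed: B = μ₀ I_d/(2πr) = (4π×10^-7)(2.973×10^-3)/(2π·0.138) = 4.31×10^-9 T.

4.31×10^-9 T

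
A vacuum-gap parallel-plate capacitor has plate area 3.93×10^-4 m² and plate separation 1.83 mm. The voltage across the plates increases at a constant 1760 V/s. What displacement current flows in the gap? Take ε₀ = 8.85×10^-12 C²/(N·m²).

The displacement current equals the charging current C dV/dt. With C = ε₀A/d = (8.85×10^-12)(3.93×10^-4)/(1.83×10^-3) = 1.901×10^-12 F, I_d = (1.901×10^-12)(1760) = 3.35×10^-9 A.

3.35×10^-9 A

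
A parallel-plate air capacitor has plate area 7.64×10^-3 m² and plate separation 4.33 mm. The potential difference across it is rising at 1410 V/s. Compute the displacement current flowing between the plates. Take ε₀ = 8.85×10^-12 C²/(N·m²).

E = V/d so dE/dt = (dV/dt)/d = 3.256×10^5 V/(m·s), and I_d = ε₀ A dE/dt = (8.85×10^-12)(7.64×10^-3)(3.256×10^5) = 2.20×10^-8 A.

2.20×10^-8 A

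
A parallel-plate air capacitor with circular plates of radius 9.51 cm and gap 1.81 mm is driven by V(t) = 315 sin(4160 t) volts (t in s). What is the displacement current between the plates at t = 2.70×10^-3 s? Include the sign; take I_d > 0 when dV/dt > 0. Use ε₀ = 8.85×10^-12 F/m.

4.26×10^-5 A

dV/dt = (315)(4160)·cos(11.232) = 3.069×10^5 V/s.
I_d = C dV/dt with C = ε₀A/d = (8.85×10^-12)(0.02841)/(1.81×10^-3) = 1.389×10^-10 F, so I_d = (1.389×10^-10)(3.069×10^5) = 4.26×10^-5 A.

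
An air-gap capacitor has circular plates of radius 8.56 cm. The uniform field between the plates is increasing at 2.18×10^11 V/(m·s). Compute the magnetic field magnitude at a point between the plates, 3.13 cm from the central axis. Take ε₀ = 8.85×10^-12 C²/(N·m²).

3.79×10^-8 T

I_d = ε₀ dΦ_E/dt = ε₀ πR² (dE/dt) = (8.85×10^-12)(0.02302)(2.18×10^11) = 0.04441 A through the full plate area.
An Ampèrian loop of radius r encloses a fraction (r/R)² of I_d. Then B·2πr = μ₀ I_d (r/R)², giving B = μ₀ I_d r/(2πR²) = 3.79×10^-8 T.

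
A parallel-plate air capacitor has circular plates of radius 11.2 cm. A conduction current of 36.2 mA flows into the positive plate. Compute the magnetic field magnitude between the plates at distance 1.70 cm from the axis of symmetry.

9.81×10^-9 T

No conduction current crosses the gap, so I_d there equals the 0.0362 A in the leads.
An Ampèrian loop of radius r encloses a fraction (r/R)² of I_d. Then B·2πr = μ₀ I_d (r/R)², giving B = μ₀ I_d r/(2πR²) = 9.81×10^-9 T.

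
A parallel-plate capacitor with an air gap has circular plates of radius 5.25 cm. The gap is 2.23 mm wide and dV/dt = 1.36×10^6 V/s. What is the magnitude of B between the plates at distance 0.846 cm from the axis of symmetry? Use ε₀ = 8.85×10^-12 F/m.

With E = V/d, dE/dt = 6.099×10^8 V/(m·s) and πR² = 8.659×10^-3 m², giving I_d = ε₀ πR² dE/dt = 4.674×10^-5 A.
For r < R the Ampère–Maxwell law gives B(2πr) = μ₀ I_d (r²/R²), so B = μ₀ I_d r/(2πR²) = (4π×10^-7)(4.674×10^-5)(8.46×10^-3)/(2π·0.0525²) = 2.87×10^-11 T.

2.87×10^-11 T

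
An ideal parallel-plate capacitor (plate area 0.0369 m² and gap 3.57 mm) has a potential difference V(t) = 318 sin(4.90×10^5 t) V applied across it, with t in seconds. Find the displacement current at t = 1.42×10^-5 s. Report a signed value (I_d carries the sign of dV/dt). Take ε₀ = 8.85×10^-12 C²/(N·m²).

dE/dt = (V₀ω/d)·cos(ωt) with ωt = 6.958 rad: (318)(4.90×10^5)(0.7808)/(3.57×10^-3) = 3.408×10^10 V/(m·s).
I_d = ε₀ A dE/dt = (8.85×10^-12)(0.0369)(3.408×10^10) = 0.0111 A.

0.0111 A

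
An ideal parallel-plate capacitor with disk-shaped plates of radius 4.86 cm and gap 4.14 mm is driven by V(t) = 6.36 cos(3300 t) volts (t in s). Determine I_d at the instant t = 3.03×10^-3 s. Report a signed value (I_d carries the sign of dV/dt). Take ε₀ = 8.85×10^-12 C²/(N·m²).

dV/dt = (6.36)(3300)·−sin(9.999) = 1.140×10^4 V/s.
I_d = C dV/dt with C = ε₀A/d = (8.85×10^-12)(7.420×10^-3)/(4.14×10^-3) = 1.586×10^-11 F, so I_d = (1.586×10^-11)(1.140×10^4) = 1.81×10^-7 A.

1.81×10^-7 A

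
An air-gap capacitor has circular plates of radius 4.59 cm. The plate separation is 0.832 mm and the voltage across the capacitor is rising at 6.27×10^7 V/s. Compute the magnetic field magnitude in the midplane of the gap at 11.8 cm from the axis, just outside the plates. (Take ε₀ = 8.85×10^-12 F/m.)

7.48×10^-9 T

With E = V/d, dE/dt = 7.536×10^10 V/(m·s) and πR² = 6.619×10^-3 m², giving I_d = ε₀ πR² dE/dt = 4.414×10^-3 A.
Outside the plates the loop encloses all of I_d, so B·2πr = μ₀ I_d and B = 7.48×10^-9 T.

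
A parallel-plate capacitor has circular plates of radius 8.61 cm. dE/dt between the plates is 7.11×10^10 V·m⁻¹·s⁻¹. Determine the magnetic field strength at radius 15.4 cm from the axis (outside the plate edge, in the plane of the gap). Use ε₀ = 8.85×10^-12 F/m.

1.90×10^-8 T

Through the whole plate area (πR² = 0.02329 m²), I_d = ε₀ πR² dE/dt = 0.01465 A.
With r > R the enclosed displacement current is the full I_d; B = μ₀ I_d / (2πr) = 1.90×10^-8 T.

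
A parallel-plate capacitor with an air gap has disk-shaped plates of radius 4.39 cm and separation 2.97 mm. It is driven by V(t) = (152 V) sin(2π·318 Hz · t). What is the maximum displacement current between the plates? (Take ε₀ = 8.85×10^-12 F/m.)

The displacement current equals the conduction current C dV/dt, which peaks at C V₀ ω.
With C = ε₀A/d = (8.85×10^-12)(6.055×10^-3)/(2.97×10^-3) = 1.804×10^-11 F and ω = 2πf = 1998 rad/s, I_d,max = (1.804×10^-11)(152)(1998) = 5.48×10^-6 A.

5.48×10^-6 A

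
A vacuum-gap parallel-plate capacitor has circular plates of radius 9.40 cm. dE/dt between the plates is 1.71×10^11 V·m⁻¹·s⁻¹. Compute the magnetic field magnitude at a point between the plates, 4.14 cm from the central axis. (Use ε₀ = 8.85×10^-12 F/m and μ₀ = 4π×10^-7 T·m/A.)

3.94×10^-8 T

Total displacement current: I_d = ε₀(πR²)(dE/dt) = (8.85×10^-12)(0.02776)(1.71×10^11) = 0.04201 A.
For r < R the Ampère–Maxwell law gives B(2πr) = μ₀ I_d (r²/R²), so B = μ₀ I_d r/(2πR²) = (4π×10^-7)(0.04201)(0.0414)/(2π·0.0940²) = 3.94×10^-8 T.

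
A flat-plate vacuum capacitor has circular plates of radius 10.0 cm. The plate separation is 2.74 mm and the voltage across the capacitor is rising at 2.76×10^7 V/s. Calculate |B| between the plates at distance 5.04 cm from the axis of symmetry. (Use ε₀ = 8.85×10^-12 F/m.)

2.82×10^-9 T

With E = V/d, dE/dt = 1.007×10^10 V/(m·s) and πR² = 0.03142 m², giving I_d = ε₀ πR² dE/dt = 2.800×10^-3 A.
An Ampèrian loop of radius r encloses a fraction (r/R)² of I_d. Then B·2πr = μ₀ I_d (r/R)², giving B = μ₀ I_d r/(2πR²) = 2.82×10^-9 T.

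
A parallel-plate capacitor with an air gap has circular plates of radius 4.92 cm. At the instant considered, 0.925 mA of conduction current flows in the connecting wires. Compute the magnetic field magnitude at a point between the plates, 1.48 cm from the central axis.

Between the plates the displacement current equals the wire current: I_d = 0.925 mA = 9.25×10^-4 A.
An Ampèrian loop of radius r encloses a fraction (r/R)² of I_d. Then B·2πr = μ₀ I_d (r/R)², giving B = μ₀ I_d r/(2πR²) = 1.13×10^-9 T.

1.13×10^-9 T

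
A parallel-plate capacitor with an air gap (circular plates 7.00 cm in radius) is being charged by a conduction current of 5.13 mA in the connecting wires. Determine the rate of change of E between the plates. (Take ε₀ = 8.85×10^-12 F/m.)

3.77×10^10 V/(m·s)

Charge continuity gives I_d = I = 5.13×10^-3 A between the plates.
Then dE/dt = I_d/(ε₀A) = 3.77×10^10 V/(m·s).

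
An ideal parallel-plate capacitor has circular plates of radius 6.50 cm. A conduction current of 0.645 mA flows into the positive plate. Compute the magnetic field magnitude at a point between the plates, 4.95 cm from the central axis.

No conduction current crosses the gap, so I_d there equals the 6.45×10^-4 A in the leads.
For r < R the Ampère–Maxwell law gives B(2πr) = μ₀ I_d (r²/R²), so B = μ₀ I_d r/(2πR²) = (4π×10^-7)(6.45×10^-4)(0.0495)/(2π·0.0650²) = 1.51×10^-9 T.

1.51×10^-9 T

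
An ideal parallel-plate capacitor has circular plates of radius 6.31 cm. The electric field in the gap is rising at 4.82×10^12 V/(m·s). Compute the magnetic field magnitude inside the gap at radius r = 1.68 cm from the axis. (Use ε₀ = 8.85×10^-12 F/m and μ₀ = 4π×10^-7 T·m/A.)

I_d = ε₀ dΦ_E/dt = ε₀ πR² (dE/dt) = (8.85×10^-12)(0.01251)(4.82×10^12) = 0.5336 A through the full plate area.
For r < R the Ampère–Maxwell law gives B(2πr) = μ₀ I_d (r²/R²), so B = μ₀ I_d r/(2πR²) = (4π×10^-7)(0.5336)(0.0168)/(2π·0.0631²) = 4.50×10^-7 T.

4.50×10^-7 T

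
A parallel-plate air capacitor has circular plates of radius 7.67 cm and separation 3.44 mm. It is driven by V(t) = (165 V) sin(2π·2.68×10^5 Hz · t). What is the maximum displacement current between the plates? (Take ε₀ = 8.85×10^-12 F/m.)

C = ε₀A/d = (8.85×10^-12)(0.01848)/(3.44×10^-3) = 4.754×10^-11 F; ω = 2πf = 1.684×10^6 rad/s.
I_d = C dV/dt, so |I_d|_max = C V₀ ω = (4.754×10^-11)(165)(1.684×10^6) = 0.0132 A.

0.0132 A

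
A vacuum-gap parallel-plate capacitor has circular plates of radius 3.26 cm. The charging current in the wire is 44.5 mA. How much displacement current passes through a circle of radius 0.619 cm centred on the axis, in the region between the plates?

1.60×10^-3 A

Between the plates the displacement current equals the wire current: I_d = 44.5 mA = 0.0445 A.
The field is uniform, so I_d,enc = I_d (r/R)² = (0.0445)(0.619/3.26)² = 1.60×10^-3 A.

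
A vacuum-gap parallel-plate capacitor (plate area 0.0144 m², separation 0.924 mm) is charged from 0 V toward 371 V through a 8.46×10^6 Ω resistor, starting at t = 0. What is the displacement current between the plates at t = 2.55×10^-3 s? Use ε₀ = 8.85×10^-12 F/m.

4.93×10^-6 A

C = ε₀A/d = (8.85×10^-12)(0.0144)/(9.24×10^-4) = 1.379×10^-10 F, so τ = RC = 1.167×10^-3 s.
The conduction current is I(t) = (V₀/R) e^(−t/τ), and the displacement current between the plates equals it.
t/τ = 2.185; I_d = (371/8.46×10^6) · e^(−2.185) = (4.385×10^-5)(0.1125) = 4.93×10^-6 A.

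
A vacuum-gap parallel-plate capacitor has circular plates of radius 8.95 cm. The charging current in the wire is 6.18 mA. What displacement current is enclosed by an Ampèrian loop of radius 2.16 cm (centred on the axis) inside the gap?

3.60×10^-4 A

Between the plates the displacement current equals the wire current: I_d = 6.18 mA = 6.18×10^-3 A.
Since J_d is uniform, the enclosed fraction is (r/R)² = 0.05825, giving I_d,enc = 3.60×10^-4 A.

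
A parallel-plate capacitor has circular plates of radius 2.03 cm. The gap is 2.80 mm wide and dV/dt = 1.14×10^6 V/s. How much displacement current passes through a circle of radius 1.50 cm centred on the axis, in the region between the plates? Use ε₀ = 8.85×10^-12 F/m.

dE/dt = (dV/dt)/d = 4.071×10^8 V/(m·s); I_d = ε₀(πR²)(dE/dt) = (8.85×10^-12)(1.295×10^-3)(4.071×10^8) = 4.666×10^-6 A.
The field is uniform, so I_d,enc = I_d (r/R)² = (4.666×10^-6)(1.50/2.03)² = 2.55×10^-6 A.

2.55×10^-6 A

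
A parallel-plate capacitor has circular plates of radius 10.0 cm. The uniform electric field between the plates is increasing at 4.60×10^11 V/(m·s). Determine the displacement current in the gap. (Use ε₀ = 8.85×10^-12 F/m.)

I_d = ε₀ A (dE/dt) = (8.85×10^-12)(0.03142 m²)(4.60×10^11) = 0.128 A.

0.128 A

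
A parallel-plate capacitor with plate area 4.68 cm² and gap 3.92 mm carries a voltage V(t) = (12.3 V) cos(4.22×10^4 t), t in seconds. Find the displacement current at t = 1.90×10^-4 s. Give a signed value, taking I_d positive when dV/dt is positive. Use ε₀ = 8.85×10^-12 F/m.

-5.41×10^-7 A

dE/dt = (V₀ω/d)·−sin(ωt) with ωt = 8.018 rad: (12.3)(4.22×10^4)(-0.9866)/(3.92×10^-3) = -1.306×10^8 V/(m·s).
I_d = ε₀ A dE/dt = (8.85×10^-12)(4.68×10^-4)(-1.306×10^8) = -5.41×10^-7 A.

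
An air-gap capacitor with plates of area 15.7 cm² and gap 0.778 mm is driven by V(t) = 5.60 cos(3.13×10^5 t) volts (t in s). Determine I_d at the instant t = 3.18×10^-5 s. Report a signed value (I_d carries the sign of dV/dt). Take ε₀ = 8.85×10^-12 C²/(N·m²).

dE/dt = (V₀ω/d)·−sin(ωt) with ωt = 9.9534 rad: (5.60)(3.13×10^5)(0.5043)/(7.78×10^-4) = 1.136×10^9 V/(m·s).
I_d = ε₀ A dE/dt = (8.85×10^-12)(1.57×10^-3)(1.136×10^9) = 1.58×10^-5 A.

1.58×10^-5 A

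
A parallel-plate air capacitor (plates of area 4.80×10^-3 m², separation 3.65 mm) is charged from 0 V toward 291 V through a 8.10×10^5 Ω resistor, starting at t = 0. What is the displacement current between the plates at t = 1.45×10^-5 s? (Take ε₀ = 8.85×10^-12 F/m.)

With C = ε₀A/d = (8.85×10^-12)(4.80×10^-3)/(3.65×10^-3) = 1.164×10^-11 F, the time constant is τ = RC = 9.428×10^-6 s, so t/τ = 1.538 and e^(−t/τ) = 0.2148.
I_d = I_cond = (V₀/R) e^(−t/τ) = (3.593×10^-4)(0.2148) = 7.72×10^-5 A.

7.72×10^-5 A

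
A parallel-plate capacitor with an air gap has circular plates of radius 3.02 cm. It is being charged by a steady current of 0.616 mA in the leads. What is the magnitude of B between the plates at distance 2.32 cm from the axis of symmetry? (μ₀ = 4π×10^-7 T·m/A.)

3.13×10^-9 T

Between the plates the displacement current equals the wire current: I_d = 0.616 mA = 6.16×10^-4 A.
∮B·dl = μ₀ I_d,enc with I_d,enc = I_d r²/R² = 3.635×10^-4 A; so B = μ₀ I_d,enc/(2πr) = 3.13×10^-9 T.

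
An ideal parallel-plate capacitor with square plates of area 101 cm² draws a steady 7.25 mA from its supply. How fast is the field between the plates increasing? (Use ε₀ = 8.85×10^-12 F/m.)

By continuity, I_d in the gap equals the 7.25 mA flowing in the wire.
Then dE/dt = I_d/(ε₀A) = 8.11×10^10 V/(m·s).

8.11×10^10 V/(m·s)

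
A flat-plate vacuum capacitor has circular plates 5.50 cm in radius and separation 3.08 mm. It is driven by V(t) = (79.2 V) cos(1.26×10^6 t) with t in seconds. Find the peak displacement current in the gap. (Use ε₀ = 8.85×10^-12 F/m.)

(dE/dt)_max = V₀ω/d = 3.240×10^10 V/(m·s); ω = 1.26×10^6 rad/s.
I_d,max = ε₀ A (dE/dt)_max = (8.85×10^-12)(9.503×10^-3)(3.240×10^10) = 2.72×10^-3 A.

2.72×10^-3 A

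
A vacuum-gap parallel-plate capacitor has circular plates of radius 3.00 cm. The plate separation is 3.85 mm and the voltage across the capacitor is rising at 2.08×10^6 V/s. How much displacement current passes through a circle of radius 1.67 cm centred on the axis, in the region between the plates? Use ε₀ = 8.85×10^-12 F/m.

4.19×10^-6 A

dE/dt = (dV/dt)/d = 5.403×10^8 V/(m·s); I_d = ε₀(πR²)(dE/dt) = (8.85×10^-12)(2.827×10^-3)(5.403×10^8) = 1.352×10^-5 A.
The field is uniform, so I_d,enc = I_d (r/R)² = (1.352×10^-5)(1.67/3.00)² = 4.19×10^-6 A.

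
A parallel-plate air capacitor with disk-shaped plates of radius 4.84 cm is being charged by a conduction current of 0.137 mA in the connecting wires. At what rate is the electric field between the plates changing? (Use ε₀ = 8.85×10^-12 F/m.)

Charge continuity gives I_d = I = 1.37×10^-4 A between the plates.
Since I_d = ε₀ A dE/dt, dE/dt = I_d/(ε₀A) = (1.37×10^-4)/((8.85×10^-12)(7.359×10^-3)) = 2.10×10^9 V/(m·s).

2.10×10^9 V/(m·s)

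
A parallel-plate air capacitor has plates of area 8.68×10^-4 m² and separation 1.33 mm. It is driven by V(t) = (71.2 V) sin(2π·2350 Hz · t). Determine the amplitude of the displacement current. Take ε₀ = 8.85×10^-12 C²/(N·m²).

The displacement current equals the conduction current C dV/dt, which peaks at C V₀ ω.
With C = ε₀A/d = (8.85×10^-12)(8.68×10^-4)/(1.33×10^-3) = 5.776×10^-12 F and ω = 2πf = 1.477×10^4 rad/s, I_d,max = (5.776×10^-12)(71.2)(1.477×10^4) = 6.07×10^-6 A.

6.07×10^-6 A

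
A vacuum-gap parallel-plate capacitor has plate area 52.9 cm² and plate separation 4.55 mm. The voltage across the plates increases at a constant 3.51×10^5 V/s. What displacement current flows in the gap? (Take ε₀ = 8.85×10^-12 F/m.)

3.61×10^-6 A

E = V/d so dE/dt = (dV/dt)/d = 7.714×10^7 V/(m·s), and I_d = ε₀ A dE/dt = (8.85×10^-12)(5.29×10^-3)(7.714×10^7) = 3.61×10^-6 A.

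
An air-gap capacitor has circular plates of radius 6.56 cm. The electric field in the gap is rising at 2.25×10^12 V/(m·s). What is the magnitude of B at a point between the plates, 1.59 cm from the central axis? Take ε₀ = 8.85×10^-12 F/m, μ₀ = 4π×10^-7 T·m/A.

Total displacement current: I_d = ε₀(πR²)(dE/dt) = (8.85×10^-12)(0.01352)(2.25×10^12) = 0.2692 A.
∮B·dl = μ₀ I_d,enc with I_d,enc = I_d r²/R² = 0.01581 A; so B = μ₀ I_d,enc/(2πr) = 1.99×10^-7 T.

1.99×10^-7 T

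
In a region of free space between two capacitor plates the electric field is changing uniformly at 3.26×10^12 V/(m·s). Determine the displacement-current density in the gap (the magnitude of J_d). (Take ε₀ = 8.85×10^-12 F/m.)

The displacement-current density is ε₀ ∂E/∂t = (8.85×10^-12)(3.26×10^12) = 28.9 A/m².

28.9 A/m²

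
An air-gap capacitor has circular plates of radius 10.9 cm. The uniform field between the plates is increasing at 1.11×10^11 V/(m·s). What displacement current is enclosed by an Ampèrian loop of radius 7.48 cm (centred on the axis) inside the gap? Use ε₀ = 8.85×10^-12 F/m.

0.0173 A

I_d = ε₀ dΦ_E/dt = ε₀ πR² (dE/dt) = (8.85×10^-12)(0.03733)(1.11×10^11) = 0.03667 A through the full plate area.
Through an area πr² the displacement current is I_d·(πr²/πR²) = I_d (r/R)² = 0.0173 A.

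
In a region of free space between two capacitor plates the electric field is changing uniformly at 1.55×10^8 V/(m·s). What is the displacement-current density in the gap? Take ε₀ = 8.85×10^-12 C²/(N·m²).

J_d = ε₀ ∂E/∂t, so J_d = 1.37×10^-3 A/m².

1.37×10^-3 A/m²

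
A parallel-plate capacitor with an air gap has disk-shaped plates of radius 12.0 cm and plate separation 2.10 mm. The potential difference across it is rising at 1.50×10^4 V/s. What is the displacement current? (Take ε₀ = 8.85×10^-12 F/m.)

The field between the plates is E = V/d, so dE/dt = (1.50×10^4)/(2.10×10^-3 m) = 7.143×10^6 V/(m·s).
I_d = ε₀ A (dE/dt) = (8.85×10^-12)(0.04524)(7.143×10^6) = 2.86×10^-6 A.

2.86×10^-6 A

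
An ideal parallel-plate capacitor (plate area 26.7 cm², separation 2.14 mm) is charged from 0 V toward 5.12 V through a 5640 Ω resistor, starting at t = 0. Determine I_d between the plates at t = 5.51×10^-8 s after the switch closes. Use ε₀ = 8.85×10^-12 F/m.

3.75×10^-4 A

C = ε₀A/d = (8.85×10^-12)(2.67×10^-3)/(2.14×10^-3) = 1.104×10^-11 F and τ = RC = 6.227×10^-8 s. I_d in the gap equals the RC charging current.
I_d(t) = (V₀/R) e^(−t/τ) = 9.078×10^-4 · e^(−0.8849) = 3.75×10^-4 A.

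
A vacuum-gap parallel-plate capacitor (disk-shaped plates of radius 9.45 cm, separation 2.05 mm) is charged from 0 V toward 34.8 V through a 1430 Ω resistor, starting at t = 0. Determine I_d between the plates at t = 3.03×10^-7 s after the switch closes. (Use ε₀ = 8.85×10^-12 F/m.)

4.23×10^-3 A

C = ε₀A/d = (8.85×10^-12)(0.02806)/(2.05×10^-3) = 1.211×10^-10 F and τ = RC = 1.732×10^-7 s. I_d in the gap equals the RC charging current.
I_d(t) = (V₀/R) e^(−t/τ) = 0.02434 · e^(−1.749) = 4.23×10^-3 A.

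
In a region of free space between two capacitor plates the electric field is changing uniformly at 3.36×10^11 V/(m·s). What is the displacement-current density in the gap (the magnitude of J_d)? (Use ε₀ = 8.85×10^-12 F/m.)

2.97 A/m²

The displacement-current density is ε₀ ∂E/∂t = (8.85×10^-12)(3.36×10^11) = 2.97 A/m².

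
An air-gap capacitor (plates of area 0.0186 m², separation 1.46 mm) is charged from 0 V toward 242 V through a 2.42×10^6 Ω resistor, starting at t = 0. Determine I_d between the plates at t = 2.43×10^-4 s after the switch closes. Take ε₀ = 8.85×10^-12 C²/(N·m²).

With C = ε₀A/d = (8.85×10^-12)(0.0186)/(1.46×10^-3) = 1.127×10^-10 F, the time constant is τ = RC = 2.727×10^-4 s, so t/τ = 0.8911 and e^(−t/τ) = 0.4102.
I_d = I_cond = (V₀/R) e^(−t/τ) = (1.000×10^-4)(0.4102) = 4.10×10^-5 A.

4.10×10^-5 A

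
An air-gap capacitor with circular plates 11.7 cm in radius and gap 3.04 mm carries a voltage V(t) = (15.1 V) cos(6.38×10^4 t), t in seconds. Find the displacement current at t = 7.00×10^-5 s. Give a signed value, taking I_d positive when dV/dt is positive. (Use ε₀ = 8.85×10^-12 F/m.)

dV/dt = (15.1)(6.38×10^4)·−sin(4.466) = 9.343×10^5 V/s.
I_d = C dV/dt with C = ε₀A/d = (8.85×10^-12)(0.04301)/(3.04×10^-3) = 1.252×10^-10 F, so I_d = (1.252×10^-10)(9.343×10^5) = 1.17×10^-4 A.

1.17×10^-4 A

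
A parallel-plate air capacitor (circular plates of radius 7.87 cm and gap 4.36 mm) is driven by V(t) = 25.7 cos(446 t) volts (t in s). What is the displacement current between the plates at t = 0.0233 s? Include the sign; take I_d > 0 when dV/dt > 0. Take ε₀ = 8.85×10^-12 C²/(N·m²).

dV/dt = (25.7)(446)·−sin(10.3918) = 9436 V/s.
I_d = C dV/dt with C = ε₀A/d = (8.85×10^-12)(0.01946)/(4.36×10^-3) = 3.950×10^-11 F, so I_d = (3.950×10^-11)(9436) = 3.73×10^-7 A.

3.73×10^-7 A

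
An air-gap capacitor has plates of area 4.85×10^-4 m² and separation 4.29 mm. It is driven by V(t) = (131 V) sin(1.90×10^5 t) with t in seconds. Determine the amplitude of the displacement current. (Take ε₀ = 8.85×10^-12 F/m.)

C = ε₀A/d = (8.85×10^-12)(4.85×10^-4)/(4.29×10^-3) = 1.001×10^-12 F; ω = 1.90×10^5 rad/s.
I_d = C dV/dt, so |I_d|_max = C V₀ ω = (1.001×10^-12)(131)(1.90×10^5) = 2.49×10^-5 A.

2.49×10^-5 A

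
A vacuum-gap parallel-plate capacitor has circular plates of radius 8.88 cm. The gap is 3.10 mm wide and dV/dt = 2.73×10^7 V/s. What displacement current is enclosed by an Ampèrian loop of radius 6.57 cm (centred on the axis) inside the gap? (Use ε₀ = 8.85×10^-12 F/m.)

1.06×10^-3 A

dE/dt = (dV/dt)/d = 8.806×10^9 V/(m·s); I_d = ε₀(πR²)(dE/dt) = (8.85×10^-12)(0.02477)(8.806×10^9) = 1.930×10^-3 A.
Through an area πr² the displacement current is I_d·(πr²/πR²) = I_d (r/R)² = 1.06×10^-3 A.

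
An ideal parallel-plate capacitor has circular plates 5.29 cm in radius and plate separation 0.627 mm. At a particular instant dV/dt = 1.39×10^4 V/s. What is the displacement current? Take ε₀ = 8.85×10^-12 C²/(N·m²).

The field between the plates is E = V/d, so dE/dt = (1.39×10^4)/(6.27×10^-4 m) = 2.217×10^7 V/(m·s).
I_d = ε₀ A (dE/dt) = (8.85×10^-12)(8.791×10^-3)(2.217×10^7) = 1.72×10^-6 A.

1.72×10^-6 A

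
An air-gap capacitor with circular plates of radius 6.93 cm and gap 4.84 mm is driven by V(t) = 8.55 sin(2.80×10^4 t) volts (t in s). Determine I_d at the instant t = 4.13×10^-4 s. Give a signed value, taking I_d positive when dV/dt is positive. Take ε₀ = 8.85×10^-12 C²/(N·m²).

dV/dt = (8.55)(2.80×10^4)·cos(11.564) = 1.289×10^5 V/s.
I_d = C dV/dt with C = ε₀A/d = (8.85×10^-12)(0.01509)/(4.84×10^-3) = 2.759×10^-11 F, so I_d = (2.759×10^-11)(1.289×10^5) = 3.56×10^-6 A.

3.56×10^-6 A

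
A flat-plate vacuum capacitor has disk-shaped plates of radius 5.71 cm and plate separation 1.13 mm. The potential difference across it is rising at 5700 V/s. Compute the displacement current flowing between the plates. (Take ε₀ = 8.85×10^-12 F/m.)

4.57×10^-7 A

E = V/d so dE/dt = (dV/dt)/d = 5.044×10^6 V/(m·s), and I_d = ε₀ A dE/dt = (8.85×10^-12)(0.01024)(5.044×10^6) = 4.57×10^-7 A.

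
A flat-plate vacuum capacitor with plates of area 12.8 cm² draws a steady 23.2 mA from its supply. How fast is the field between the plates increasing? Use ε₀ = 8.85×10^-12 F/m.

The displacement current between the plates equals the conduction current, I_d = 23.2 mA.
Inverting I_d = ε₀ A dE/dt gives dE/dt = 0.0232 / (8.85×10^-12 · 1.28×10^-3) = 2.05×10^12 V/(m·s).

2.05×10^12 V/(m·s)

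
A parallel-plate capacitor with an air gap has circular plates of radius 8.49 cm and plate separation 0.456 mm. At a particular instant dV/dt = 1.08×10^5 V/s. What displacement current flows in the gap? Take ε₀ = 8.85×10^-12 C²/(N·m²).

4.75×10^-5 A

C = ε₀A/d = (8.85×10^-12)(0.02264)/(4.56×10^-4) = 4.394×10^-10 F.
I_d = C dV/dt = (4.394×10^-10)(1.08×10^5) = 4.75×10^-5 A.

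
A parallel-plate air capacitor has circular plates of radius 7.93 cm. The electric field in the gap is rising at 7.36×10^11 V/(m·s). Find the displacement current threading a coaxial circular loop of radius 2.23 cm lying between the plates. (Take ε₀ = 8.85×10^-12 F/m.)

0.0102 A

Total displacement current: I_d = ε₀(πR²)(dE/dt) = (8.85×10^-12)(0.01976)(7.36×10^11) = 0.1287 A.
Through an area πr² the displacement current is I_d·(πr²/πR²) = I_d (r/R)² = 0.0102 A.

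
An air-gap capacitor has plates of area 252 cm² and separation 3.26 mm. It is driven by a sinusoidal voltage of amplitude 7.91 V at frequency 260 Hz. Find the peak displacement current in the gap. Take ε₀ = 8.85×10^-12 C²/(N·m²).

8.84×10^-7 A

C = ε₀A/d = (8.85×10^-12)(0.0252)/(3.26×10^-3) = 6.841×10^-11 F; ω = 2πf = 1634 rad/s.
I_d = C dV/dt, so |I_d|_max = C V₀ ω = (6.841×10^-11)(7.91)(1634) = 8.84×10^-7 A.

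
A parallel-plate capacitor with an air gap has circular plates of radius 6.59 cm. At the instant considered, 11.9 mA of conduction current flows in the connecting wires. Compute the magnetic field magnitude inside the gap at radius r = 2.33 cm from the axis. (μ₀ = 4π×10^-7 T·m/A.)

1.28×10^-8 T

By continuity the displacement current in the gap matches the conduction current: I_d = 0.0119 A.
∮B·dl = μ₀ I_d,enc with I_d,enc = I_d r²/R² = 1.488×10^-3 A; so B = μ₀ I_d,enc/(2πr) = 1.28×10^-8 T.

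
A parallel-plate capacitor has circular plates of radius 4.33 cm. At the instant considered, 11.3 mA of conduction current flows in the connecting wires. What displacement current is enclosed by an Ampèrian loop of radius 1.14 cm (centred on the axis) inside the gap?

7.83×10^-4 A

Between the plates the displacement current equals the wire current: I_d = 11.3 mA = 0.0113 A.
The field is uniform, so I_d,enc = I_d (r/R)² = (0.0113)(1.14/4.33)² = 7.83×10^-4 A.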